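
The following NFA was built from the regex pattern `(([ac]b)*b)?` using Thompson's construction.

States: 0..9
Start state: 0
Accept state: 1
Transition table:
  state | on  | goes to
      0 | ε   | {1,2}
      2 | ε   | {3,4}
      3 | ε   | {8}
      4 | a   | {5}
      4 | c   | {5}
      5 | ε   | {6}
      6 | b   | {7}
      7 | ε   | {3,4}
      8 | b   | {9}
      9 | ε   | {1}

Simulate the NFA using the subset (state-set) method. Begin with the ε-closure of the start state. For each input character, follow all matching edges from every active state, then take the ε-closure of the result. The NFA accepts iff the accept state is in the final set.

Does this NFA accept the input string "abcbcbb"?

Answer: ACCEPT

Trace:
S₀ = ε-closure({0}) = {0,1,2,3,4,8}
'a' @ 1: {5,6}
'b' @ 2: {3,4,7,8}
'c' @ 3: {5,6}
'b' @ 4: {3,4,7,8}
'c' @ 5: {5,6}
'b' @ 6: {3,4,7,8}
'b' @ 7: {1,9}  (accept∈set)
end set {1,9} — state 1 in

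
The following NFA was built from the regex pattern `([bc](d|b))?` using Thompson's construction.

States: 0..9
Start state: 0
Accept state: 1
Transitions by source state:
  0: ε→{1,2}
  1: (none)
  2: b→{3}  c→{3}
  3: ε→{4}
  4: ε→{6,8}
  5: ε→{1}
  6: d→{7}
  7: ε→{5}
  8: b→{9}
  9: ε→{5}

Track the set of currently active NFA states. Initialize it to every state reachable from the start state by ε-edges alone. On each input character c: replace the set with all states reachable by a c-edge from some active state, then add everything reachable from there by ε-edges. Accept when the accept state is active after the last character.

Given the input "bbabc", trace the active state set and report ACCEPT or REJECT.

S₀ = ε-closure({0}) = {0,1,2}
'b' @ 1: {3,4,6,8}
'b' @ 2: {1,5,9}  [accepting]
'a' @ 3: {}  — no active states
rest 'bc' ignored (set empty)
final: {}; accept 1 not in set

Answer: REJECT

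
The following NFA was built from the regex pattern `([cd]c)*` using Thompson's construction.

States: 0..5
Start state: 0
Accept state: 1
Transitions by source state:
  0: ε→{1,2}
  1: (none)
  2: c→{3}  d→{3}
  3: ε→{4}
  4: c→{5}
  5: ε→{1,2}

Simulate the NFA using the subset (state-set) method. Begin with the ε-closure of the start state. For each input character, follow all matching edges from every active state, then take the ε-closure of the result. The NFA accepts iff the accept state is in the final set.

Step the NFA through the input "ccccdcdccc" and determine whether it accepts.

Answer: ACCEPT

Steps:
S₀ = ε-closure({0}) = {0,1,2}
'c' @ 1: {3,4}
'c' @ 2: {1,2,5}  [accepting]
'c' @ 3: {3,4}
'c' @ 4: {1,2,5}  [accepting]
'd' @ 5: {3,4}
'c' @ 6: {1,2,5}  [accepting]
'd' @ 7: {3,4}
'c' @ 8: {1,2,5}  [accepting]
'c' @ 9: {3,4}
'c' @ 10: {1,2,5}  [accepting]
after full input: {1,2,5}  (accept=1 in)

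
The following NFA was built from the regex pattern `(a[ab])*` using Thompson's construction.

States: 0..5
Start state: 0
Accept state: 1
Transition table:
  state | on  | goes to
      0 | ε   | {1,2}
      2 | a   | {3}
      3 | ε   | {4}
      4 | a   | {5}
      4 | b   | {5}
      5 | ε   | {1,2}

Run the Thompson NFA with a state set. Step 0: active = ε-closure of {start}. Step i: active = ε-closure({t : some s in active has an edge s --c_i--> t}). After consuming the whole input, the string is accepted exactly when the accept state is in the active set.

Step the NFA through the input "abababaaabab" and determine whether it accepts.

Answer: ACCEPT

Derivation:
start: ε-closure({0}) = {0,1,2}
'a' @ 1: {3,4}
'b' @ 2: {1,2,5}  ✓accept
'a' @ 3: {3,4}
'b' @ 4: {1,2,5}  ✓accept
'a' @ 5: {3,4}
'b' @ 6: {1,2,5}  ✓accept
'a' @ 7: {3,4}
'a' @ 8: {1,2,5}  ✓accept
'a' @ 9: {3,4}
'b' @ 10: {1,2,5}  ✓accept
'a' @ 11: {3,4}
'b' @ 12: {1,2,5}  ✓accept
end set {1,2,5} — state 1 in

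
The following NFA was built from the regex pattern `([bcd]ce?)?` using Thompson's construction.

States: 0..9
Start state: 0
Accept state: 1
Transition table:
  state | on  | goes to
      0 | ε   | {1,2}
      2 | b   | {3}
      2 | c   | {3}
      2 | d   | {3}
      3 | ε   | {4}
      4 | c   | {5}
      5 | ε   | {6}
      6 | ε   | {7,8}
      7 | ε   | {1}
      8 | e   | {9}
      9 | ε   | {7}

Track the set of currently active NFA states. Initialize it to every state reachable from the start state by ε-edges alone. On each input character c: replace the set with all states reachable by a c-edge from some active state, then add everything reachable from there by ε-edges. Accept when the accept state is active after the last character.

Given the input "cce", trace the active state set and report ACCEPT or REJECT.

Answer: ACCEPT

Steps:
start: ε-closure({0}) = {0,1,2}
'c' @ 1: {3,4}
'c' @ 2: {1,5,6,7,8}  ✓accept
'e' @ 3: {1,7,9}  ✓accept
after full input: {1,7,9}  (accept=1 in)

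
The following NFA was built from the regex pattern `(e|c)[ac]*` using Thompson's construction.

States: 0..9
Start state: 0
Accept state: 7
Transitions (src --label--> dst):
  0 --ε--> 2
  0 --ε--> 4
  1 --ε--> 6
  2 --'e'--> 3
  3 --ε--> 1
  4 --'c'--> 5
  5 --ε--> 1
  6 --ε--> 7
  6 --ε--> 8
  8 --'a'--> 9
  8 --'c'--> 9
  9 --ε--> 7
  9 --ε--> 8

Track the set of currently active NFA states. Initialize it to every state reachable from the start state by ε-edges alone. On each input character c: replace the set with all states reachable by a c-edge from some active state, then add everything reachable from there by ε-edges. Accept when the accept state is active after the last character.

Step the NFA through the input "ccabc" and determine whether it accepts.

initial (ε-close {0}): {0,2,4}
'c' @ 1: {1,5,6,7,8}  ✓accept
'c' @ 2: {7,8,9}  ✓accept
'a' @ 3: {7,8,9}  ✓accept
'b' @ 4: {}  — state set empty
rest 'c' ignored (set empty)
final: {}; accept 7 not in set

Answer: REJECT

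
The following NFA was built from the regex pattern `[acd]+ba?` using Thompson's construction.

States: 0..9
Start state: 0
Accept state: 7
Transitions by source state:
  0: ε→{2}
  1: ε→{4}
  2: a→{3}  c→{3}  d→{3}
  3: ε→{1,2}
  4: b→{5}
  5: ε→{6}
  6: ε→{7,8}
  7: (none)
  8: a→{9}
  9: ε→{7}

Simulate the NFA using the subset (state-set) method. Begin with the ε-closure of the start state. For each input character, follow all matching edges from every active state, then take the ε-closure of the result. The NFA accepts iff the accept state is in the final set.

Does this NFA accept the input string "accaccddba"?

initial (ε-close {0}): {0,2}
'a' @ 1: {1,2,3,4}
'c' @ 2: {1,2,3,4}
'c' @ 3: {1,2,3,4}
'a' @ 4: {1,2,3,4}
'c' @ 5: {1,2,3,4}
'c' @ 6: {1,2,3,4}
'd' @ 7: {1,2,3,4}
'd' @ 8: {1,2,3,4}
'b' @ 9: {5,6,7,8}  (accept∈set)
'a' @ 10: {7,9}  (accept∈set)
after full input: {7,9}  (accept=7 in)

Answer: ACCEPT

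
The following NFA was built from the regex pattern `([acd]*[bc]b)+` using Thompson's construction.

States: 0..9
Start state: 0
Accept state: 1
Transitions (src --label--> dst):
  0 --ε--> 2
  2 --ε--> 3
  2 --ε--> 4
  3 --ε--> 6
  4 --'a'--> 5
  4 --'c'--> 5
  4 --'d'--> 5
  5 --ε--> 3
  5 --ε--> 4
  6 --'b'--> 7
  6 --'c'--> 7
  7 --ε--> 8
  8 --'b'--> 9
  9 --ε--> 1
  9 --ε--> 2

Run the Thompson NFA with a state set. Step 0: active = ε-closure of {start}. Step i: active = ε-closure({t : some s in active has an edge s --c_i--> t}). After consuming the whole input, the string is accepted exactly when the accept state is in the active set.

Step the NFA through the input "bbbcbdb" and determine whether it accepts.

Answer: REJECT

Trace:
S₀ = ε-closure({0}) = {0,2,3,4,6}
'b' @ 1: {7,8}
'b' @ 2: {1,2,3,4,6,9}  ✓accept
'b' @ 3: {7,8}
'c' @ 4: {}  — state set empty
rest 'bdb' ignored (set empty)
end set {} — state 1 not in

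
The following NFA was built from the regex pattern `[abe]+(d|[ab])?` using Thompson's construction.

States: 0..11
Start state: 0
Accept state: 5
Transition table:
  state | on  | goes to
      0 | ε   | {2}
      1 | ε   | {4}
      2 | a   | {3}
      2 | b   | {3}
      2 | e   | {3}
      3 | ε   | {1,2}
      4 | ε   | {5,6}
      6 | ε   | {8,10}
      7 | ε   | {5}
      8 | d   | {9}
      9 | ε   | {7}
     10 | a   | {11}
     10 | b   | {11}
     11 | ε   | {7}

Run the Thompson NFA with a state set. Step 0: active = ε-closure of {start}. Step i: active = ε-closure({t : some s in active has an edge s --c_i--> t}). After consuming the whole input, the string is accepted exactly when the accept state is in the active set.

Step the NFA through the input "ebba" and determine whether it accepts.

initial (ε-close {0}): {0,2}
'e' @ 1: {1,2,3,4,5,6,8,10}  [accepting]
'b' @ 2: {1,2,3,4,5,6,7,8,10,11}  [accepting]
'b' @ 3: {1,2,3,4,5,6,7,8,10,11}  [accepting]
'a' @ 4: {1,2,3,4,5,6,7,8,10,11}  [accepting]
final: {1,2,3,4,5,6,7,8,10,11}; accept 5 in set

Answer: ACCEPT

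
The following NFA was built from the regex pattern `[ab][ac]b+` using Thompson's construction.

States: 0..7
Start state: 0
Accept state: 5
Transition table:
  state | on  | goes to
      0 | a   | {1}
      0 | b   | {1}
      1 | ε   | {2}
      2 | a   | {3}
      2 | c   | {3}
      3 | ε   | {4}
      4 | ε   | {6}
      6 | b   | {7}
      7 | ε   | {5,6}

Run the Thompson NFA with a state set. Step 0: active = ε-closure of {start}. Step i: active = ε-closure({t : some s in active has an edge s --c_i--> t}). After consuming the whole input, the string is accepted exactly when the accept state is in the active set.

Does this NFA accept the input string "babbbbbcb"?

initial (ε-close {0}): {0}
'b' @ 1: {1,2}
'a' @ 2: {3,4,6}
'b' @ 3: {5,6,7}  ✓accept
'b' @ 4: {5,6,7}  ✓accept
'b' @ 5: {5,6,7}  ✓accept
'b' @ 6: {5,6,7}  ✓accept
'b' @ 7: {5,6,7}  ✓accept
'c' @ 8: {}  — state set empty
rest 'b' ignored (set empty)
after full input: {}  (accept=5 not in)

Answer: REJECT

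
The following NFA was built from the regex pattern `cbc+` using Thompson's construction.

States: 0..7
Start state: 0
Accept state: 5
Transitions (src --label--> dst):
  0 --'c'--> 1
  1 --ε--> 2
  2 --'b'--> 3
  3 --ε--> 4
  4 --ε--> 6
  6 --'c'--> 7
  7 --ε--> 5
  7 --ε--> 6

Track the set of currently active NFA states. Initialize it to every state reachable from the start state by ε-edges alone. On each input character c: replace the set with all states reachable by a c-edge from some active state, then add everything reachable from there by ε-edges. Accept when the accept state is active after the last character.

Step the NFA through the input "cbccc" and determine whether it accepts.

Answer: ACCEPT

Trace:
start: ε-closure({0}) = {0}
'c' @ 1: {1,2}
'b' @ 2: {3,4,6}
'c' @ 3: {5,6,7}  [accepting]
'c' @ 4: {5,6,7}  [accepting]
'c' @ 5: {5,6,7}  [accepting]
after full input: {5,6,7}  (accept=5 in)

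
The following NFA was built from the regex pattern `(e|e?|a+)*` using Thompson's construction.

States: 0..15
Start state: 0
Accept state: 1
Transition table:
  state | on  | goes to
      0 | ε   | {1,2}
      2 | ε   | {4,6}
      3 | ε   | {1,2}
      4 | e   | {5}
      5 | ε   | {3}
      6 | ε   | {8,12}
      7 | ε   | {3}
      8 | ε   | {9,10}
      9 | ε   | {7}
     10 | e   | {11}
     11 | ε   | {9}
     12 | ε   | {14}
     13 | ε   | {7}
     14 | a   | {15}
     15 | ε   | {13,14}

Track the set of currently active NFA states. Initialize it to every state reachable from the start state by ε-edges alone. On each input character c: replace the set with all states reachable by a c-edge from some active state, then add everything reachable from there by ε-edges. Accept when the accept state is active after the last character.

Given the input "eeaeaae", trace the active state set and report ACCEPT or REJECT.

S₀ = ε-closure({0}) = {0,1,2,3,4,6,7,8,9,10,12,14}
'e' @ 1: {1,2,3,4,5,6,7,8,9,10,11,12,14}  ✓accept
'e' @ 2: {1,2,3,4,5,6,7,8,9,10,11,12,14}  ✓accept
'a' @ 3: {1,2,3,4,6,7,8,9,10,12,13,14,15}  ✓accept
'e' @ 4: {1,2,3,4,5,6,7,8,9,10,11,12,14}  ✓accept
'a' @ 5: {1,2,3,4,6,7,8,9,10,12,13,14,15}  ✓accept
'a' @ 6: {1,2,3,4,6,7,8,9,10,12,13,14,15}  ✓accept
'e' @ 7: {1,2,3,4,5,6,7,8,9,10,11,12,14}  ✓accept
final: {1,2,3,4,5,6,7,8,9,10,11,12,14}; accept 1 in set

Answer: ACCEPT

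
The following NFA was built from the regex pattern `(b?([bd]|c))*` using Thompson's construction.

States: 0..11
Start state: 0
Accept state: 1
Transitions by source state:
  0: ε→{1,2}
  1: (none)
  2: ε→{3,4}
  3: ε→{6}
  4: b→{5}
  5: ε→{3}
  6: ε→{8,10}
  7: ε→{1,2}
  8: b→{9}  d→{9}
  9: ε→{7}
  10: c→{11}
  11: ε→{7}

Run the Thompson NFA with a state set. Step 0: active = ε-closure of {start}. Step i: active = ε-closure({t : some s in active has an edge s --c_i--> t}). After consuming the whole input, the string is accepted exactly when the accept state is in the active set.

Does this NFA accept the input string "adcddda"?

Answer: REJECT

Derivation:
S₀ = ε-closure({0}) = {0,1,2,3,4,6,8,10}
'a' @ 1: {}  — state set empty
rest 'dcddda' ignored (set empty)
final: {}; accept 1 not in set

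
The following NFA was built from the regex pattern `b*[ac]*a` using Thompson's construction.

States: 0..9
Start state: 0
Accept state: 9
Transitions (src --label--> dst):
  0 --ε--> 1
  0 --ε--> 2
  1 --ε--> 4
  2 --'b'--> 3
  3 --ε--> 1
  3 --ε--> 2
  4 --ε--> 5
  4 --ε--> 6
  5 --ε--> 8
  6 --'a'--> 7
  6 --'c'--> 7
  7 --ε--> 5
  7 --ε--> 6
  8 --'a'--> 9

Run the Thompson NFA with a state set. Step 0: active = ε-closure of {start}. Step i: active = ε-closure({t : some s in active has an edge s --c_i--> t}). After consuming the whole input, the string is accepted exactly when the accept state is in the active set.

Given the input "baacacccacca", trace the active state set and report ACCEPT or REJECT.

Answer: ACCEPT

Trace:
initial (ε-close {0}): {0,1,2,4,5,6,8}
'b' @ 1: {1,2,3,4,5,6,8}
'a' @ 2: {5,6,7,8,9}  ✓accept
'a' @ 3: {5,6,7,8,9}  ✓accept
'c' @ 4: {5,6,7,8}
'a' @ 5: {5,6,7,8,9}  ✓accept
'c' @ 6: {5,6,7,8}
'c' @ 7: {5,6,7,8}
'c' @ 8: {5,6,7,8}
'a' @ 9: {5,6,7,8,9}  ✓accept
'c' @ 10: {5,6,7,8}
'c' @ 11: {5,6,7,8}
'a' @ 12: {5,6,7,8,9}  ✓accept
end set {5,6,7,8,9} — state 9 in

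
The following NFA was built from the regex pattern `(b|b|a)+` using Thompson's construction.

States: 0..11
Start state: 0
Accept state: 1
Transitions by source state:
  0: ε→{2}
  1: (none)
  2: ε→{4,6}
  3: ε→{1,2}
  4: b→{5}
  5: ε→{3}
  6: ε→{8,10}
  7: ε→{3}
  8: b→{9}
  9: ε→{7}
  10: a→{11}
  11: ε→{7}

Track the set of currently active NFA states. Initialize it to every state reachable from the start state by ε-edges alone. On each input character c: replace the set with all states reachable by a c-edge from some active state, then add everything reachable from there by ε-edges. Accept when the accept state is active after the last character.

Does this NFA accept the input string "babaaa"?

initial (ε-close {0}): {0,2,4,6,8,10}
'b' @ 1: {1,2,3,4,5,6,7,8,9,10}  (accept∈set)
'a' @ 2: {1,2,3,4,6,7,8,10,11}  (accept∈set)
'b' @ 3: {1,2,3,4,5,6,7,8,9,10}  (accept∈set)
'a' @ 4: {1,2,3,4,6,7,8,10,11}  (accept∈set)
'a' @ 5: {1,2,3,4,6,7,8,10,11}  (accept∈set)
'a' @ 6: {1,2,3,4,6,7,8,10,11}  (accept∈set)
after full input: {1,2,3,4,6,7,8,10,11}  (accept=1 in)

Answer: ACCEPT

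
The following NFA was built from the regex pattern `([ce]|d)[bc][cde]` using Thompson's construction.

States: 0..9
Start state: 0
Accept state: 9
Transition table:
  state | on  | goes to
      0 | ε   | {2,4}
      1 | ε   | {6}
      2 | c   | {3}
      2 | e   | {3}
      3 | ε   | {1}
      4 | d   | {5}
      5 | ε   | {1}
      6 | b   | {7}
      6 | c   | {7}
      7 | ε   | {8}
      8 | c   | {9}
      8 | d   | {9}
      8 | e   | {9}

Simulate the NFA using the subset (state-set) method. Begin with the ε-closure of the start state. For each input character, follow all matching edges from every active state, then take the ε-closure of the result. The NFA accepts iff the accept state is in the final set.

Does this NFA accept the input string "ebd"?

S₀ = ε-closure({0}) = {0,2,4}
'e' @ 1: {1,3,6}
'b' @ 2: {7,8}
'd' @ 3: {9}  (accept∈set)
after full input: {9}  (accept=9 in)

Answer: ACCEPT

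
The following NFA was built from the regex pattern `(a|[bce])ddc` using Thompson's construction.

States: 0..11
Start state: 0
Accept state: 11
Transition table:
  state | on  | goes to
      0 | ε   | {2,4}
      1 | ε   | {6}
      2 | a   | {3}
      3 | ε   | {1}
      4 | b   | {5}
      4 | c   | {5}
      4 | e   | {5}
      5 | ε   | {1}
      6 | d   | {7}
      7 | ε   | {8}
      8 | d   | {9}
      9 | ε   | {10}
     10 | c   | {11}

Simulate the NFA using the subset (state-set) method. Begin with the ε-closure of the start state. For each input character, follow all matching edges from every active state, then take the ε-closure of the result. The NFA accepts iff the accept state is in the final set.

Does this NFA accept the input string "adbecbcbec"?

initial (ε-close {0}): {0,2,4}
'a' @ 1: {1,3,6}
'd' @ 2: {7,8}
'b' @ 3: {}  — no active states
rest 'ecbcbec' ignored (set empty)
after full input: {}  (accept=11 not in)

Answer: REJECT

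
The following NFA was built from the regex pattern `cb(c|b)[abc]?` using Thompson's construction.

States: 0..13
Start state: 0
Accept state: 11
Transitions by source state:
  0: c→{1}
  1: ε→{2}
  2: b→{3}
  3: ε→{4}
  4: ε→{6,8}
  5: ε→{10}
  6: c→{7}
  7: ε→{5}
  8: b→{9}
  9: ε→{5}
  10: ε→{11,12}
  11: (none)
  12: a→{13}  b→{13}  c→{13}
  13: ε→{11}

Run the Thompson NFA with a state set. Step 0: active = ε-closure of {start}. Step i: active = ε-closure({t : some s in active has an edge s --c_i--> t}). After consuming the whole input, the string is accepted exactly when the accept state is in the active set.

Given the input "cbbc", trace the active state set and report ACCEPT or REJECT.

Answer: ACCEPT

Derivation:
initial (ε-close {0}): {0}
'c' @ 1: {1,2}
'b' @ 2: {3,4,6,8}
'b' @ 3: {5,9,10,11,12}  (accept∈set)
'c' @ 4: {11,13}  (accept∈set)
end set {11,13} — state 11 in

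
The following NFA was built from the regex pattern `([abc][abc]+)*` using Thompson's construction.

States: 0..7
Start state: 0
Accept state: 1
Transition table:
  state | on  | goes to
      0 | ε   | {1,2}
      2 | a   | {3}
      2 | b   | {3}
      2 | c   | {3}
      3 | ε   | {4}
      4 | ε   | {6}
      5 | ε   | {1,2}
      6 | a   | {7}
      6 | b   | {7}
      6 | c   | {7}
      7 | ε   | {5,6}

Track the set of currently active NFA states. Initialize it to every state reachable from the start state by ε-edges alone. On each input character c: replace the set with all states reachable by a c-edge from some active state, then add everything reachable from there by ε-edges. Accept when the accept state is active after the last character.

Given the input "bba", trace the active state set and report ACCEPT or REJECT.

Answer: ACCEPT

Steps:
initial (ε-close {0}): {0,1,2}
'b' @ 1: {3,4,6}
'b' @ 2: {1,2,5,6,7}  [accepting]
'a' @ 3: {1,2,3,4,5,6,7}  [accepting]
final: {1,2,3,4,5,6,7}; accept 1 in set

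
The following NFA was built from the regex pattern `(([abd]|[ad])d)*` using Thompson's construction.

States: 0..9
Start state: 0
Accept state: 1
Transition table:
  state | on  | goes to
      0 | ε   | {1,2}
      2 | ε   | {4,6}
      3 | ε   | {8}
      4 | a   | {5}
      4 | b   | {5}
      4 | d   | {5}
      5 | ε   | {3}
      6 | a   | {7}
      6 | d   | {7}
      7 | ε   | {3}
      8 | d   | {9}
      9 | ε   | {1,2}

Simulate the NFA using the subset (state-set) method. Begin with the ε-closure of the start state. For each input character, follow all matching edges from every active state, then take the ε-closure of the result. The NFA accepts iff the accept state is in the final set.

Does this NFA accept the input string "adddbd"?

Answer: ACCEPT

Derivation:
initial (ε-close {0}): {0,1,2,4,6}
'a' @ 1: {3,5,7,8}
'd' @ 2: {1,2,4,6,9}  (accept∈set)
'd' @ 3: {3,5,7,8}
'd' @ 4: {1,2,4,6,9}  (accept∈set)
'b' @ 5: {3,5,8}
'd' @ 6: {1,2,4,6,9}  (accept∈set)
final: {1,2,4,6,9}; accept 1 in set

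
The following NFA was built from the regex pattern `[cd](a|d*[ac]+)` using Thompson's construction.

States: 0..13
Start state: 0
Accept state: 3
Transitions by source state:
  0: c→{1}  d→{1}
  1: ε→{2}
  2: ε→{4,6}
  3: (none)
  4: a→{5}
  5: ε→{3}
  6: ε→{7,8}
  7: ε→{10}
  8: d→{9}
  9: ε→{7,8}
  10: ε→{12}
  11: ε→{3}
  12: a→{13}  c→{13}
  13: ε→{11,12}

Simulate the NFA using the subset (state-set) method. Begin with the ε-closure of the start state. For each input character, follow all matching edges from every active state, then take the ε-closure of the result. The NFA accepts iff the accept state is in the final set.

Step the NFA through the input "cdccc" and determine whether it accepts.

initial (ε-close {0}): {0}
'c' @ 1: {1,2,4,6,7,8,10,12}
'd' @ 2: {7,8,9,10,12}
'c' @ 3: {3,11,12,13}  ✓accept
'c' @ 4: {3,11,12,13}  ✓accept
'c' @ 5: {3,11,12,13}  ✓accept
final: {3,11,12,13}; accept 3 in set

Answer: ACCEPT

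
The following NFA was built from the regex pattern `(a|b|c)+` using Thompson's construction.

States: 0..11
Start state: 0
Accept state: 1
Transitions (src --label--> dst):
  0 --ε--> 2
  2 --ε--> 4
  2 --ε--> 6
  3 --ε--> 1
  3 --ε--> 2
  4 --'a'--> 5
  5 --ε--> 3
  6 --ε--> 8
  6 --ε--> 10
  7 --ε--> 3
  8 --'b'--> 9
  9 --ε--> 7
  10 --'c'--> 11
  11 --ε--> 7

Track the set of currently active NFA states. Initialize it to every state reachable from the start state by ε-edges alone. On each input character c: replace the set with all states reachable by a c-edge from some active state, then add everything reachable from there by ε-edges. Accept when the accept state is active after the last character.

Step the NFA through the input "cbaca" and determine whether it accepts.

initial (ε-close {0}): {0,2,4,6,8,10}
'c' @ 1: {1,2,3,4,6,7,8,10,11}  ✓accept
'b' @ 2: {1,2,3,4,6,7,8,9,10}  ✓accept
'a' @ 3: {1,2,3,4,5,6,8,10}  ✓accept
'c' @ 4: {1,2,3,4,6,7,8,10,11}  ✓accept
'a' @ 5: {1,2,3,4,5,6,8,10}  ✓accept
end set {1,2,3,4,5,6,8,10} — state 1 in

Answer: ACCEPT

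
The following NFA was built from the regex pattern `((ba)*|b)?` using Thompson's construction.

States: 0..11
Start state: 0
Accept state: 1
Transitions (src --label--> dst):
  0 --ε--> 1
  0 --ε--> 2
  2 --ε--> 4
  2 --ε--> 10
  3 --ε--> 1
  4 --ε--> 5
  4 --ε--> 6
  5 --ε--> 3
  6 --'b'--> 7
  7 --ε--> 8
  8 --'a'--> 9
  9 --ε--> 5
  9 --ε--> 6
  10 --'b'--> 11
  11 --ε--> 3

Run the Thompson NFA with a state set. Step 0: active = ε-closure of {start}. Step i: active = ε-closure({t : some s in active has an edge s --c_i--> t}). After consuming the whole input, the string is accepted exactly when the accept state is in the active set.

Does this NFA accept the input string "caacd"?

Answer: REJECT

Steps:
initial (ε-close {0}): {0,1,2,3,4,5,6,10}
'c' @ 1: {}  — state set empty
rest 'aacd' ignored (set empty)
final: {}; accept 1 not in set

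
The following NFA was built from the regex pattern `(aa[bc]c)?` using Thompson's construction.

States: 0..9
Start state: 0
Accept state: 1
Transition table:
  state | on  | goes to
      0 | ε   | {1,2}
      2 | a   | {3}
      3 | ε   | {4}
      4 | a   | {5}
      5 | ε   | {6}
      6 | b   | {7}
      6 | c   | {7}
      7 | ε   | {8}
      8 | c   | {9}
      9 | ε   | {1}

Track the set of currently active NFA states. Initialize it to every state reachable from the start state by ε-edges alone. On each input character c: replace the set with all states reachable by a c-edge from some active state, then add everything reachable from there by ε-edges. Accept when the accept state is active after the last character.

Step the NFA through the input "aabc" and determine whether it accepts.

start: ε-closure({0}) = {0,1,2}
'a' @ 1: {3,4}
'a' @ 2: {5,6}
'b' @ 3: {7,8}
'c' @ 4: {1,9}  (accept∈set)
final: {1,9}; accept 1 in set

Answer: ACCEPT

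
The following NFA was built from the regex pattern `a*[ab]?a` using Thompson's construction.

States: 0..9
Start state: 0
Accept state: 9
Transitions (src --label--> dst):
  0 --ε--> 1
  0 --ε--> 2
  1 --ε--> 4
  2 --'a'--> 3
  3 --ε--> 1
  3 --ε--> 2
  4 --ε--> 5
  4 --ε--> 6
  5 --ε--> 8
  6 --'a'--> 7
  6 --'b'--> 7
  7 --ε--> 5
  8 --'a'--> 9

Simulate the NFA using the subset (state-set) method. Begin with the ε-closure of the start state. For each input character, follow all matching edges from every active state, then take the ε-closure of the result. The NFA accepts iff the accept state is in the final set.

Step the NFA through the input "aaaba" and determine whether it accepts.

S₀ = ε-closure({0}) = {0,1,2,4,5,6,8}
'a' @ 1: {1,2,3,4,5,6,7,8,9}  [accepting]
'a' @ 2: {1,2,3,4,5,6,7,8,9}  [accepting]
'a' @ 3: {1,2,3,4,5,6,7,8,9}  [accepting]
'b' @ 4: {5,7,8}
'a' @ 5: {9}  [accepting]
end set {9} — state 9 in

Answer: ACCEPT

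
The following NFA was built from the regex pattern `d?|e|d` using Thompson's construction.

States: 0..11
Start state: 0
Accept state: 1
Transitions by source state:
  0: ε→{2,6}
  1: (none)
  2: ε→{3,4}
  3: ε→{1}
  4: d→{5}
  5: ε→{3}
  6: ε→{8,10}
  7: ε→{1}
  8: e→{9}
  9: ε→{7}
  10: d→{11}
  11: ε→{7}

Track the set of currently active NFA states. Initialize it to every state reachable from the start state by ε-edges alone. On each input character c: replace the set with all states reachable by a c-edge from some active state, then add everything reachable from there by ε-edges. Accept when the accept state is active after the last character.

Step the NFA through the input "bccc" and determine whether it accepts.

start: ε-closure({0}) = {0,1,2,3,4,6,8,10}
'b' @ 1: {}  — no active states
rest 'ccc' ignored (set empty)
after full input: {}  (accept=1 not in)

Answer: REJECT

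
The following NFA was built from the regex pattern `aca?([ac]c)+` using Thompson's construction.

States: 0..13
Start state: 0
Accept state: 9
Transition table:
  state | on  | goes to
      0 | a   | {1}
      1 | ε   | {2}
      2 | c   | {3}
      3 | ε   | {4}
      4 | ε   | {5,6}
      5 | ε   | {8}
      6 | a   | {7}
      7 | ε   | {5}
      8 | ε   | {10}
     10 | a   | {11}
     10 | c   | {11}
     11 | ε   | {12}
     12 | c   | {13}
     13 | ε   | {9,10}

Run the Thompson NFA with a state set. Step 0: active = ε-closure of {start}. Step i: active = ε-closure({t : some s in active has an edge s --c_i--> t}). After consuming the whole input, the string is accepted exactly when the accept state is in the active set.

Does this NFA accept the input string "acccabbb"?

Answer: REJECT

Trace:
S₀ = ε-closure({0}) = {0}
'a' @ 1: {1,2}
'c' @ 2: {3,4,5,6,8,10}
'c' @ 3: {11,12}
'c' @ 4: {9,10,13}  (accept∈set)
'a' @ 5: {11,12}
'b' @ 6: {}  — dead — no transitions
rest 'bb' ignored (set empty)
final: {}; accept 9 not in set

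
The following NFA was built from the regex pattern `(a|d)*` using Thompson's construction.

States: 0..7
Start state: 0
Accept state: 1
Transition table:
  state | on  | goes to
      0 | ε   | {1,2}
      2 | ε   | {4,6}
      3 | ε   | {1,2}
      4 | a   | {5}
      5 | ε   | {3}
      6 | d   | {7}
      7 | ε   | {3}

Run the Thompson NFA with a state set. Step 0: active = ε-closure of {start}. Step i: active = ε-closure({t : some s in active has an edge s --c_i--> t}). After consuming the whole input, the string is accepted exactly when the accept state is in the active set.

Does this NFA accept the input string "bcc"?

S₀ = ε-closure({0}) = {0,1,2,4,6}
'b' @ 1: {}  — no active states
rest 'cc' ignored (set empty)
end set {} — state 1 not in

Answer: REJECT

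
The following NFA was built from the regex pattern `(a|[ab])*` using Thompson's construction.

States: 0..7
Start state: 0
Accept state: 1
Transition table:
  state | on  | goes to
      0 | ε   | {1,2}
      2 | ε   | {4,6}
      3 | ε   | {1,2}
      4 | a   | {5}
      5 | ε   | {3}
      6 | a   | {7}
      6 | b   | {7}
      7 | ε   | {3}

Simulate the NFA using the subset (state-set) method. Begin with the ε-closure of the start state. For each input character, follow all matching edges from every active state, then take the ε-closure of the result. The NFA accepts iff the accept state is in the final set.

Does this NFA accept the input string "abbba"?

S₀ = ε-closure({0}) = {0,1,2,4,6}
'a' @ 1: {1,2,3,4,5,6,7}  ✓accept
'b' @ 2: {1,2,3,4,6,7}  ✓accept
'b' @ 3: {1,2,3,4,6,7}  ✓accept
'b' @ 4: {1,2,3,4,6,7}  ✓accept
'a' @ 5: {1,2,3,4,5,6,7}  ✓accept
final: {1,2,3,4,5,6,7}; accept 1 in set

Answer: ACCEPT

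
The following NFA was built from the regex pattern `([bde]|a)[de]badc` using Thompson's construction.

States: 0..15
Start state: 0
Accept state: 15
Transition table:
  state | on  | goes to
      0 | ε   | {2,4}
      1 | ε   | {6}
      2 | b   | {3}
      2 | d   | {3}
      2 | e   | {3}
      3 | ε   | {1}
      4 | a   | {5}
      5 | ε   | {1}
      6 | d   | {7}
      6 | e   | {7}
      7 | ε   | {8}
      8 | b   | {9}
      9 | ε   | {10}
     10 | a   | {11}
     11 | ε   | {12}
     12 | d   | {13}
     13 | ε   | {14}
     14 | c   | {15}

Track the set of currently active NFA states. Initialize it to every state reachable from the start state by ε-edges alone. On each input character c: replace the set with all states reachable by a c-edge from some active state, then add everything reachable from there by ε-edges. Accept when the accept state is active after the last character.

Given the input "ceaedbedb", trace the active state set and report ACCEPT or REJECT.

S₀ = ε-closure({0}) = {0,2,4}
'c' @ 1: {}  — state set empty
rest 'eaedbedb' ignored (set empty)
end set {} — state 15 not in

Answer: REJECT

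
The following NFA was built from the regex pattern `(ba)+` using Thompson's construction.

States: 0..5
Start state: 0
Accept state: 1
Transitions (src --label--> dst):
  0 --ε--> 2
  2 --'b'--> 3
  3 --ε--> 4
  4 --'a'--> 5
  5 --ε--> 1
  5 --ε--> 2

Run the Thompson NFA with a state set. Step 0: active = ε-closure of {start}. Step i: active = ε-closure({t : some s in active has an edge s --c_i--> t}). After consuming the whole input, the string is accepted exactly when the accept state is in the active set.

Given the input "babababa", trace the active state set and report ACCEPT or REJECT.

S₀ = ε-closure({0}) = {0,2}
'b' @ 1: {3,4}
'a' @ 2: {1,2,5}  ✓accept
'b' @ 3: {3,4}
'a' @ 4: {1,2,5}  ✓accept
'b' @ 5: {3,4}
'a' @ 6: {1,2,5}  ✓accept
'b' @ 7: {3,4}
'a' @ 8: {1,2,5}  ✓accept
final: {1,2,5}; accept 1 in set

Answer: ACCEPT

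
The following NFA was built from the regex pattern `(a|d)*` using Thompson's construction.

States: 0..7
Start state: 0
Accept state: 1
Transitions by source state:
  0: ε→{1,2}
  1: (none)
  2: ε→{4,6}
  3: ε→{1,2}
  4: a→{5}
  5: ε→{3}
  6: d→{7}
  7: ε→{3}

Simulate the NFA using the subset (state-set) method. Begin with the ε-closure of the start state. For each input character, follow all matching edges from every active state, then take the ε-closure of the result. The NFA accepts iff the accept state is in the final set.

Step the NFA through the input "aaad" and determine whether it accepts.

initial (ε-close {0}): {0,1,2,4,6}
'a' @ 1: {1,2,3,4,5,6}  [accepting]
'a' @ 2: {1,2,3,4,5,6}  [accepting]
'a' @ 3: {1,2,3,4,5,6}  [accepting]
'd' @ 4: {1,2,3,4,6,7}  [accepting]
after full input: {1,2,3,4,6,7}  (accept=1 in)

Answer: ACCEPT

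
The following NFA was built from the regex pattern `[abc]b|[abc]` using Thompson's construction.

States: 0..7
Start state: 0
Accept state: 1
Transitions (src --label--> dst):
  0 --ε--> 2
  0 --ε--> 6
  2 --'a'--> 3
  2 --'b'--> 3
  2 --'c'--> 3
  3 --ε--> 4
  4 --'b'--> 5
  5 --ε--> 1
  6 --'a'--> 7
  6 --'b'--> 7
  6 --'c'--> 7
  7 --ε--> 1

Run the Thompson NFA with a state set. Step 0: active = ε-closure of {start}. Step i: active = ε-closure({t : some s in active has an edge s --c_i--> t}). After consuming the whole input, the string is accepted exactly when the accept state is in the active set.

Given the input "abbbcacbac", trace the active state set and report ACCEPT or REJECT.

Answer: REJECT

Trace:
S₀ = ε-closure({0}) = {0,2,6}
'a' @ 1: {1,3,4,7}  [accepting]
'b' @ 2: {1,5}  [accepting]
'b' @ 3: {}  — state set empty
rest 'bcacbac' ignored (set empty)
final: {}; accept 1 not in set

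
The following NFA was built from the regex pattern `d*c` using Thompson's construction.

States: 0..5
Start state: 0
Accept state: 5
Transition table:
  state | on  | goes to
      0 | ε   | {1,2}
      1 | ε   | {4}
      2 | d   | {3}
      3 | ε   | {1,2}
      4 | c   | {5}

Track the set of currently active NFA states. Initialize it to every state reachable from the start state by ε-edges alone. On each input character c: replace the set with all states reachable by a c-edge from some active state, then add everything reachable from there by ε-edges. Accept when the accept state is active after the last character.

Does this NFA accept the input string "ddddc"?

Answer: ACCEPT

Derivation:
S₀ = ε-closure({0}) = {0,1,2,4}
'd' @ 1: {1,2,3,4}
'd' @ 2: {1,2,3,4}
'd' @ 3: {1,2,3,4}
'd' @ 4: {1,2,3,4}
'c' @ 5: {5}  ✓accept
after full input: {5}  (accept=5 in)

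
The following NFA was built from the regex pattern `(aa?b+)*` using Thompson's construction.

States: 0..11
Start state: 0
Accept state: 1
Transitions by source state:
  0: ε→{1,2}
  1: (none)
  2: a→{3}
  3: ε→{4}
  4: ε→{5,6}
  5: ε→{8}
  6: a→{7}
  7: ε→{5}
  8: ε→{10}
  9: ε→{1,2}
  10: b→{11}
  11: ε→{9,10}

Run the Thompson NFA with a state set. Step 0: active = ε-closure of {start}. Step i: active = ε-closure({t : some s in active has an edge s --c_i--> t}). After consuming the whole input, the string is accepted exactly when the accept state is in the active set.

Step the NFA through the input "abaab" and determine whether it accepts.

Answer: ACCEPT

Derivation:
start: ε-closure({0}) = {0,1,2}
'a' @ 1: {3,4,5,6,8,10}
'b' @ 2: {1,2,9,10,11}  ✓accept
'a' @ 3: {3,4,5,6,8,10}
'a' @ 4: {5,7,8,10}
'b' @ 5: {1,2,9,10,11}  ✓accept
final: {1,2,9,10,11}; accept 1 in set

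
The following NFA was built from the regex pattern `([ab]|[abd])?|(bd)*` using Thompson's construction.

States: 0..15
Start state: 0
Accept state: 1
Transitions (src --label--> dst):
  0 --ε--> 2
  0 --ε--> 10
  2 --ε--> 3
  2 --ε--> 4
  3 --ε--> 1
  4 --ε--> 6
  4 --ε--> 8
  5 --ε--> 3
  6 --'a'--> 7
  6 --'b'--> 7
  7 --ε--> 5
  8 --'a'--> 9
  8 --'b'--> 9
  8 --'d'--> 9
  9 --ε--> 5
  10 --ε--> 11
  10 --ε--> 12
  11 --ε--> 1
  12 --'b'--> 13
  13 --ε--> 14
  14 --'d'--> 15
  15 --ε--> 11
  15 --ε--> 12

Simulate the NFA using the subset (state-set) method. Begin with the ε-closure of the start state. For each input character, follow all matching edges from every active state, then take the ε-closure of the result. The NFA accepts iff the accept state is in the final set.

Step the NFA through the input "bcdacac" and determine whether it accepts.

S₀ = ε-closure({0}) = {0,1,2,3,4,6,8,10,11,12}
'b' @ 1: {1,3,5,7,9,13,14}  ✓accept
'c' @ 2: {}  — state set empty
rest 'dacac' ignored (set empty)
final: {}; accept 1 not in set

Answer: REJECT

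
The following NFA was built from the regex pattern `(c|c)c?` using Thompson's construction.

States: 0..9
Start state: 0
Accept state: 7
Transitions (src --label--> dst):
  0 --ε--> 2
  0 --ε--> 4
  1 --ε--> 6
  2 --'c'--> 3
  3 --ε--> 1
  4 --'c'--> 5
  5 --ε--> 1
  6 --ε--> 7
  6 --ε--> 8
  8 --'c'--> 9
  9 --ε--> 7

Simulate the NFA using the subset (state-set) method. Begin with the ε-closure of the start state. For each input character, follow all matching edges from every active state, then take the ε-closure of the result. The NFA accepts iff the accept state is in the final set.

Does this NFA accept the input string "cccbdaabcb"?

Answer: REJECT

Steps:
S₀ = ε-closure({0}) = {0,2,4}
'c' @ 1: {1,3,5,6,7,8}  ✓accept
'c' @ 2: {7,9}  ✓accept
'c' @ 3: {}  — state set empty
rest 'bdaabcb' ignored (set empty)
end set {} — state 7 not in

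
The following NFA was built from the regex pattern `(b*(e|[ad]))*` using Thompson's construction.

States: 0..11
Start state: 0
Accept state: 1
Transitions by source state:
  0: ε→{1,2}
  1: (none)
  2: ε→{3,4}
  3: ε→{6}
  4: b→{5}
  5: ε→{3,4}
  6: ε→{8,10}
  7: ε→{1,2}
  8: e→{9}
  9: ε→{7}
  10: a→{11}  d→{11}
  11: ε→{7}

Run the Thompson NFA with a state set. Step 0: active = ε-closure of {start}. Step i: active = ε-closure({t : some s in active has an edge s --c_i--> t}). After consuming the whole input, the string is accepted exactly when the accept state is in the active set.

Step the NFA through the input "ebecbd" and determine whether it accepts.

Answer: REJECT

Trace:
S₀ = ε-closure({0}) = {0,1,2,3,4,6,8,10}
'e' @ 1: {1,2,3,4,6,7,8,9,10}  [accepting]
'b' @ 2: {3,4,5,6,8,10}
'e' @ 3: {1,2,3,4,6,7,8,9,10}  [accepting]
'c' @ 4: {}  — dead — no transitions
rest 'bd' ignored (set empty)
final: {}; accept 1 not in set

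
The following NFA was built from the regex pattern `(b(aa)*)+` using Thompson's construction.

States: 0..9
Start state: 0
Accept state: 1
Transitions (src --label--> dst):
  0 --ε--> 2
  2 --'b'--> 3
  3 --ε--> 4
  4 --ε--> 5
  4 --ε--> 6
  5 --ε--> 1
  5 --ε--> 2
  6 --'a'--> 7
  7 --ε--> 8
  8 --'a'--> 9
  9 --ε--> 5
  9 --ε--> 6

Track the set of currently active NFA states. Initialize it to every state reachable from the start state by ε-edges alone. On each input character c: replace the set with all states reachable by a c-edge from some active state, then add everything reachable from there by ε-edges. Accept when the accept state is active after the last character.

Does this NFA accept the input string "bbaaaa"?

Answer: ACCEPT

Trace:
S₀ = ε-closure({0}) = {0,2}
'b' @ 1: {1,2,3,4,5,6}  [accepting]
'b' @ 2: {1,2,3,4,5,6}  [accepting]
'a' @ 3: {7,8}
'a' @ 4: {1,2,5,6,9}  [accepting]
'a' @ 5: {7,8}
'a' @ 6: {1,2,5,6,9}  [accepting]
after full input: {1,2,5,6,9}  (accept=1 in)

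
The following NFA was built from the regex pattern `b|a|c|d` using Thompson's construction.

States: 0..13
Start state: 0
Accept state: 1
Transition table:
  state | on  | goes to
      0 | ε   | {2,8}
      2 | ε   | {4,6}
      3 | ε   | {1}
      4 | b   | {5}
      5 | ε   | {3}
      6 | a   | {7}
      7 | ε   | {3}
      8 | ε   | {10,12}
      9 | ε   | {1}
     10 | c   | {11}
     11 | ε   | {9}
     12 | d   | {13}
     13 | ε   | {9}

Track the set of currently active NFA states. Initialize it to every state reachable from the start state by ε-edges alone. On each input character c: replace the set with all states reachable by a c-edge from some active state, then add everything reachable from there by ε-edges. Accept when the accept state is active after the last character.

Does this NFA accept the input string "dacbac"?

S₀ = ε-closure({0}) = {0,2,4,6,8,10,12}
'd' @ 1: {1,9,13}  ✓accept
'a' @ 2: {}  — state set empty
rest 'cbac' ignored (set empty)
after full input: {}  (accept=1 not in)

Answer: REJECT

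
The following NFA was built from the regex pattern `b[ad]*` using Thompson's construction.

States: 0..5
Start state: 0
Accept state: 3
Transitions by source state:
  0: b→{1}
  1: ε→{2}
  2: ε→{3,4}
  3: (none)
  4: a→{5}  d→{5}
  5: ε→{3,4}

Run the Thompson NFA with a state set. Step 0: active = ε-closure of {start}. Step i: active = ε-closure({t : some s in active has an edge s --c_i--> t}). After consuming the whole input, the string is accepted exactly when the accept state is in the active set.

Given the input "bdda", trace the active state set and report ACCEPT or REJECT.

S₀ = ε-closure({0}) = {0}
'b' @ 1: {1,2,3,4}  [accepting]
'd' @ 2: {3,4,5}  [accepting]
'd' @ 3: {3,4,5}  [accepting]
'a' @ 4: {3,4,5}  [accepting]
end set {3,4,5} — state 3 in

Answer: ACCEPT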